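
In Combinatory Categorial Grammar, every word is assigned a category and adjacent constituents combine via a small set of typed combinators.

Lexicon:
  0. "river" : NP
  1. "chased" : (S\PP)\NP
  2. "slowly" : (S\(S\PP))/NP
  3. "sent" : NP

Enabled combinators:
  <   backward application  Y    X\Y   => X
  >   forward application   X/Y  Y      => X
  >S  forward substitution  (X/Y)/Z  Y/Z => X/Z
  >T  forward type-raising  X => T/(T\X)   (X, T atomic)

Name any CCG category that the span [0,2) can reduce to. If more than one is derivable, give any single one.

[0,4] S   <
  [0,2] S\PP   <
    [0,1] "river" : NP
    [1,2] "chased" : (S\PP)\NP
  [2,4] S\(S\PP)   >
    [2,3] "slowly" : (S\(S\PP))/NP
    [3,4] "sent" : NP

S\PP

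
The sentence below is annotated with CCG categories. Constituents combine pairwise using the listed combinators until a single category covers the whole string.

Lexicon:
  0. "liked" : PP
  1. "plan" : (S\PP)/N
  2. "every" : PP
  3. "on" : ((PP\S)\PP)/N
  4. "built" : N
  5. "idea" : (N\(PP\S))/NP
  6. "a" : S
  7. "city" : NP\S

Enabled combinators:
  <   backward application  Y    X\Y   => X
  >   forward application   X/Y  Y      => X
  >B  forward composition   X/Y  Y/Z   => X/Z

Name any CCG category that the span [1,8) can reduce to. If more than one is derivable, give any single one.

[0,8] S   <
  [0,1] "liked" : PP
  [1,8] S\PP   >
    [1,2] "plan" : (S\PP)/N
    [2,8] N   <
      [2,5] PP\S   <
        [2,3] "every" : PP
        [3,5] (PP\S)\PP   >
          [3,4] "on" : ((PP\S)\PP)/N
          [4,5] "built" : N
      [5,8] N\(PP\S)   >
        [5,6] "idea" : (N\(PP\S))/NP
        [6,8] NP   <
          [6,7] "a" : S
          [7,8] "city" : NP\S

S\PP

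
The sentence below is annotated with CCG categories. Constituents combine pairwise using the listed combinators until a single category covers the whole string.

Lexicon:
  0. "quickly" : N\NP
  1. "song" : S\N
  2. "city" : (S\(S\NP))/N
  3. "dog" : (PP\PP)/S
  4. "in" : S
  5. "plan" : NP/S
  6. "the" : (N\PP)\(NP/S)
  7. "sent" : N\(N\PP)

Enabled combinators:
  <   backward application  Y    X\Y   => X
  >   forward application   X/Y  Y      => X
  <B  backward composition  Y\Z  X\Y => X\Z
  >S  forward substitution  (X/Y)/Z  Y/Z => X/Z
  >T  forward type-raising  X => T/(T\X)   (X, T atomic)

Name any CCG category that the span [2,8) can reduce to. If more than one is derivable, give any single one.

[0,8] S   <
  [0,2] S\NP   <B
    [0,1] "quickly" : N\NP
    [1,2] "song" : S\N
  [2,8] S\(S\NP)   >
    [2,3] "city" : (S\(S\NP))/N
    [3,8] N   <
      [3,7] N\PP   <B
        [3,5] PP\PP   >
          [3,4] "dog" : (PP\PP)/S
          [4,5] "in" : S
        [5,7] N\PP   <
          [5,6] "plan" : NP/S
          [6,7] "the" : (N\PP)\(NP/S)
      [7,8] "sent" : N\(N\PP)

S\(S\NP)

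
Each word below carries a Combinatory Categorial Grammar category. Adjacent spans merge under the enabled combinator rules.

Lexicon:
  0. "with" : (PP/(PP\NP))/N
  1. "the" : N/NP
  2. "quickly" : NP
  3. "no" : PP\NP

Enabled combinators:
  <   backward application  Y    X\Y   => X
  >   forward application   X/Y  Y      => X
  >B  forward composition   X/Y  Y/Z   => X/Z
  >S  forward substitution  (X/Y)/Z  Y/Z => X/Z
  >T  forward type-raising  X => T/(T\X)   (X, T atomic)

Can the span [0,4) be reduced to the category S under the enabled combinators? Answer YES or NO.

NO

(PP/(PP\NP))/N N/NP NP PP\NP
CKY chart[0,4] = {(PP/(PP\NP))/(NP\PP), N/(N\PP), NP/(NP\PP), PP, PP/(PP\PP), S/(S\PP)}; S ∉ chart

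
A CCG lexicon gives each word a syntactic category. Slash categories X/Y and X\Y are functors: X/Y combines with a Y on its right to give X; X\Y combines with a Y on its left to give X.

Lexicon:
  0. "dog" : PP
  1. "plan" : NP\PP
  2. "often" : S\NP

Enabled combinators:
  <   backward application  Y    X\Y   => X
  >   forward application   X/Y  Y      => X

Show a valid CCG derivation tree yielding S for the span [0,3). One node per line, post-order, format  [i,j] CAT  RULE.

[0,3] S   <
  [0,2] NP   <
    [0,1] "dog" : PP
    [1,2] "plan" : NP\PP
  [2,3] "often" : S\NP

[0,1] PP  lex  "dog"
[1,2] NP\PP  lex  "plan"
[0,2] NP  <  k=1
[2,3] S\NP  lex  "often"
[0,3] S  <  k=2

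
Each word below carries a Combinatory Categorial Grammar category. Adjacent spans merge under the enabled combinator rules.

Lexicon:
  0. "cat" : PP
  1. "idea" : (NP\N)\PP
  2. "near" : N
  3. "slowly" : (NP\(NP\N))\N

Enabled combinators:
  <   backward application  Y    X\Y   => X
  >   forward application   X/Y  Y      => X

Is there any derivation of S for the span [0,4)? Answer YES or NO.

NO

PP (NP\N)\PP N (NP\(NP\N))\N
CKY chart[0,4] = {NP}; S ∉ chart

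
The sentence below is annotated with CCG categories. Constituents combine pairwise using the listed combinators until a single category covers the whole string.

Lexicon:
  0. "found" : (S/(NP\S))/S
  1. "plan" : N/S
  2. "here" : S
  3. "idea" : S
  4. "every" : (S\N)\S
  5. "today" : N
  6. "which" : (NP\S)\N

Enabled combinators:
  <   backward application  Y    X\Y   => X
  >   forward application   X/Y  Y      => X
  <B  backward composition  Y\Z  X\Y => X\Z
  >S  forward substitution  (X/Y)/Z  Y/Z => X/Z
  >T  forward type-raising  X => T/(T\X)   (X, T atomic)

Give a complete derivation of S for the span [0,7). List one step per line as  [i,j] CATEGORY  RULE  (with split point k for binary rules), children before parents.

[0,7] S   >
  [0,5] S/(NP\S)   >
    [0,1] "found" : (S/(NP\S))/S
    [1,5] S   <
      [1,3] N   >
        [1,2] "plan" : N/S
        [2,3] "here" : S
      [3,5] S\N   <
        [3,4] "idea" : S
        [4,5] "every" : (S\N)\S
  [5,7] NP\S   <
    [5,6] "today" : N
    [6,7] "which" : (NP\S)\N

[0,1] (S/(NP\S))/S  lex  "found"
[1,2] N/S  lex  "plan"
[2,3] S  lex  "here"
[1,3] N  >  k=2
[3,4] S  lex  "idea"
[4,5] (S\N)\S  lex  "every"
[3,5] S\N  <  k=4
[1,5] S  <  k=3
[0,5] S/(NP\S)  >  k=1
[5,6] N  lex  "today"
[6,7] (NP\S)\N  lex  "which"
[5,7] NP\S  <  k=6
[0,7] S  >  k=5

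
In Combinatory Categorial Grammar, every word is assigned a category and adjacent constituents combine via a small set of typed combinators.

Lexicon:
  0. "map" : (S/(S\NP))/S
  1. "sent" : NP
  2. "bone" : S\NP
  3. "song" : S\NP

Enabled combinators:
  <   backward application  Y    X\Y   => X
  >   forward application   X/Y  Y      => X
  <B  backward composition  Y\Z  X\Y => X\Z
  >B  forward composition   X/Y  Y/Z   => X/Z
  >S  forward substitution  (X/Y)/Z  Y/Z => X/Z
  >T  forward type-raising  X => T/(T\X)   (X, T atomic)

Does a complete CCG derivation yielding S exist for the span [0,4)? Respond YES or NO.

[0,4] S   >
  [0,3] S/(S\NP)   >
    [0,1] "map" : (S/(S\NP))/S
    [1,3] S   <
      [1,2] "sent" : NP
      [2,3] "bone" : S\NP
  [3,4] "song" : S\NP

YES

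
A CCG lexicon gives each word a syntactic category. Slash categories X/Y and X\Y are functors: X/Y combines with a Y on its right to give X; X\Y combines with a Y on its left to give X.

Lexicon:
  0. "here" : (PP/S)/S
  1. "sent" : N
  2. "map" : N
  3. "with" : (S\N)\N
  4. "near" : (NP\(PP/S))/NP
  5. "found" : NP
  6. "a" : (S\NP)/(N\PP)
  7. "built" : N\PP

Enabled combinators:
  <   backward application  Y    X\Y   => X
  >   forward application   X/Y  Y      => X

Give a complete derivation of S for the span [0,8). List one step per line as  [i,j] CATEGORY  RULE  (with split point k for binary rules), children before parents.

[0,1] (PP/S)/S  lex  "here"
[1,2] N  lex  "sent"
[2,3] N  lex  "map"
[3,4] (S\N)\N  lex  "with"
[2,4] S\N  <  k=3
[1,4] S  <  k=2
[0,4] PP/S  >  k=1
[4,5] (NP\(PP/S))/NP  lex  "near"
[5,6] NP  lex  "found"
[4,6] NP\(PP/S)  >  k=5
[0,6] NP  <  k=4
[6,7] (S\NP)/(N\PP)  lex  "a"
[7,8] N\PP  lex  "built"
[6,8] S\NP  >  k=7
[0,8] S  <  k=6

[0,8] S   <
  [0,6] NP   <
    [0,4] PP/S   >
      [0,1] "here" : (PP/S)/S
      [1,4] S   <
        [1,2] "sent" : N
        [2,4] S\N   <
          [2,3] "map" : N
          [3,4] "with" : (S\N)\N
    [4,6] NP\(PP/S)   >
      [4,5] "near" : (NP\(PP/S))/NP
      [5,6] "found" : NP
  [6,8] S\NP   >
    [6,7] "a" : (S\NP)/(N\PP)
    [7,8] "built" : N\PP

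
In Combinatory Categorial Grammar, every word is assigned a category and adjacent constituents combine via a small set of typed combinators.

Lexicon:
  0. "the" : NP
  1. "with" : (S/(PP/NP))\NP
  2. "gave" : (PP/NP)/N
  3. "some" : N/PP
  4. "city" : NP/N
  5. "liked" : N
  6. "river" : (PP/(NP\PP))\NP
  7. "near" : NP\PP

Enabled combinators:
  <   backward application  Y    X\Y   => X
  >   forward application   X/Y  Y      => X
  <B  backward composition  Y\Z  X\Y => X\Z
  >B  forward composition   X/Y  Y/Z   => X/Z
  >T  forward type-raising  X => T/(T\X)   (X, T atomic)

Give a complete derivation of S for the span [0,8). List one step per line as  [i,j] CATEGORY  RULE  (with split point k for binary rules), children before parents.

[0,1] NP  lex  "the"
[1,2] (S/(PP/NP))\NP  lex  "with"
[0,2] S/(PP/NP)  <  k=1
[2,3] (PP/NP)/N  lex  "gave"
[0,3] S/N  >B  k=2
[3,4] N/PP  lex  "some"
[4,5] NP/N  lex  "city"
[5,6] N  lex  "liked"
[4,6] NP  >  k=5
[6,7] (PP/(NP\PP))\NP  lex  "river"
[4,7] PP/(NP\PP)  <  k=6
[7,8] NP\PP  lex  "near"
[4,8] PP  >  k=7
[3,8] N  >  k=4
[0,8] S  >  k=3

[0,8] S   >
  [0,3] S/N   >B
    [0,2] S/(PP/NP)   <
      [0,1] "the" : NP
      [1,2] "with" : (S/(PP/NP))\NP
    [2,3] "gave" : (PP/NP)/N
  [3,8] N   >
    [3,4] "some" : N/PP
    [4,8] PP   >
      [4,7] PP/(NP\PP)   <
        [4,6] NP   >
          [4,5] "city" : NP/N
          [5,6] "liked" : N
        [6,7] "river" : (PP/(NP\PP))\NP
      [7,8] "near" : NP\PP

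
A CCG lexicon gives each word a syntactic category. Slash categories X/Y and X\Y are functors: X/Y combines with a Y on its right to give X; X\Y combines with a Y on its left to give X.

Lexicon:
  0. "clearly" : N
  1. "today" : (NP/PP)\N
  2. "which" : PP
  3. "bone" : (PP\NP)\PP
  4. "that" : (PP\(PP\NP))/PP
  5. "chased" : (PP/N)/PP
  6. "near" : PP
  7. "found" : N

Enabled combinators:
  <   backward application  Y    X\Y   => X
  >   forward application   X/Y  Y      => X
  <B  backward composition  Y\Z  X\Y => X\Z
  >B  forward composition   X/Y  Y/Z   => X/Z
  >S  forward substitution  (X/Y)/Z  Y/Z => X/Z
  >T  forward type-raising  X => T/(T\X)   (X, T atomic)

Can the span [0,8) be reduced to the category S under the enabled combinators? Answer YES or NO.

N (NP/PP)\N PP (PP\NP)\PP (PP\(PP\NP))/PP (PP/N)/PP PP N
CKY chart[0,8] = {N/(N\NP), NP, NP/(NP\NP), NP/(PP\PP), PP/(PP\NP), S/(S\NP)}; S ∉ chart

NO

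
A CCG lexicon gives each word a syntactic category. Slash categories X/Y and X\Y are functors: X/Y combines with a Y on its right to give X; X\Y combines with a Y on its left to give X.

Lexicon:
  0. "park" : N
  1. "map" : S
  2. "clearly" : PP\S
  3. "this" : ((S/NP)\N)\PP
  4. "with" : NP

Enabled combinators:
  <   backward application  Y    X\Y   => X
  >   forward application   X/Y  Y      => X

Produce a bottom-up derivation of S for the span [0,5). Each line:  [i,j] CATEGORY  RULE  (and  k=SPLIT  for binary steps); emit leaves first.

[0,5] S   >
  [0,4] S/NP   <
    [0,1] "park" : N
    [1,4] (S/NP)\N   <
      [1,3] PP   <
        [1,2] "map" : S
        [2,3] "clearly" : PP\S
      [3,4] "this" : ((S/NP)\N)\PP
  [4,5] "with" : NP

[0,1] N  lex  "park"
[1,2] S  lex  "map"
[2,3] PP\S  lex  "clearly"
[1,3] PP  <  k=2
[3,4] ((S/NP)\N)\PP  lex  "this"
[1,4] (S/NP)\N  <  k=3
[0,4] S/NP  <  k=1
[4,5] NP  lex  "with"
[0,5] S  >  k=4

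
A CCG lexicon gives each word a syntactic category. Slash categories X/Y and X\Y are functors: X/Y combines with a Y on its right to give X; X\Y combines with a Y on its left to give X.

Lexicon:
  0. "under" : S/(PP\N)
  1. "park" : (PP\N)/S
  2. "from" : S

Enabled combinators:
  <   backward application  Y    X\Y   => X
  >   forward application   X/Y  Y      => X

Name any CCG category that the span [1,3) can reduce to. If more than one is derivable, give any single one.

PP\N

[0,3] S   >
  [0,1] "under" : S/(PP\N)
  [1,3] PP\N   >
    [1,2] "park" : (PP\N)/S
    [2,3] "from" : S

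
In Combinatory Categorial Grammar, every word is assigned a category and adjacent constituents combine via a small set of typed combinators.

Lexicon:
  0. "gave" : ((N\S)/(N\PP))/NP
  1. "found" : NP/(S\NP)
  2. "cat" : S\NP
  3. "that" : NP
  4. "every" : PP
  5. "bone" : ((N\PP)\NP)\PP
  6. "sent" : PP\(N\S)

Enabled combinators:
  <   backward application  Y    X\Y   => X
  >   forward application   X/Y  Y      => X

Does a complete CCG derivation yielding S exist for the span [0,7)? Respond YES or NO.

((N\S)/(N\PP))/NP NP/(S\NP) S\NP NP PP ((N\PP)\NP)\PP PP\(N\S)
CKY chart[0,7] = {PP}; S ∉ chart

NO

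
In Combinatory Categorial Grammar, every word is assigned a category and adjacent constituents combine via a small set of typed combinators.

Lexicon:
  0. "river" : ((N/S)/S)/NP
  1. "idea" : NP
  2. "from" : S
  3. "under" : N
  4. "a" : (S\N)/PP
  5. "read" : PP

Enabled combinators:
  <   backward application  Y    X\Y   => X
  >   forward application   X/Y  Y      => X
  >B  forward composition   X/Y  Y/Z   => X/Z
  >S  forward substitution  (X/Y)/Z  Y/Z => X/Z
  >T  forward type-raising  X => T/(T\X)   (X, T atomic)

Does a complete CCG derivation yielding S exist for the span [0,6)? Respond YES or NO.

((N/S)/S)/NP NP S N (S\N)/PP PP
CKY chart[0,6] = {N, N/(N\N), N/(PP\PP), N/(S\S), NP/(NP\N), PP/(PP\N), S/(S\N)}; S ∉ chart

NO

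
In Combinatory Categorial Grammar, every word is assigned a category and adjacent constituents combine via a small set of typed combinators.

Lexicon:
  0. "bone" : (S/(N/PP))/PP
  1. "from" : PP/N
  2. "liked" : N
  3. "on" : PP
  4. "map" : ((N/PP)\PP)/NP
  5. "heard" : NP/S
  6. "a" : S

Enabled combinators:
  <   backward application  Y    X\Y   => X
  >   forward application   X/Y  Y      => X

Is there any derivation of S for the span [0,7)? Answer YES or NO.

[0,7] S   >
  [0,3] S/(N/PP)   >
    [0,1] "bone" : (S/(N/PP))/PP
    [1,3] PP   >
      [1,2] "from" : PP/N
      [2,3] "liked" : N
  [3,7] N/PP   <
    [3,4] "on" : PP
    [4,7] (N/PP)\PP   >
      [4,5] "map" : ((N/PP)\PP)/NP
      [5,7] NP   >
        [5,6] "heard" : NP/S
        [6,7] "a" : S

YES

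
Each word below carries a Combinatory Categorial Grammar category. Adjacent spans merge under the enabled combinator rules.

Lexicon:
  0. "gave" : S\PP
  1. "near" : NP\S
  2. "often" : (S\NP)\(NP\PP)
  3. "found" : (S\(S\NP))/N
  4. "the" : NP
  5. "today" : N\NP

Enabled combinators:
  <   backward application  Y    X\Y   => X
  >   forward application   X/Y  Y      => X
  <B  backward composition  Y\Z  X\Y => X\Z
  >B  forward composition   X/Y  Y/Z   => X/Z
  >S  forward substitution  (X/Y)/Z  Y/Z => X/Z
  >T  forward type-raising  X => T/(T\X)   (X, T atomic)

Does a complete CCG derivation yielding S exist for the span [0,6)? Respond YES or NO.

[0,6] S   <
  [0,3] S\NP   <
    [0,2] NP\PP   <B
      [0,1] "gave" : S\PP
      [1,2] "near" : NP\S
    [2,3] "often" : (S\NP)\(NP\PP)
  [3,6] S\(S\NP)   >
    [3,4] "found" : (S\(S\NP))/N
    [4,6] N   >
      [4,5] N/(N\NP)   >T
        [4,5] "the" : NP
      [5,6] "today" : N\NP

YES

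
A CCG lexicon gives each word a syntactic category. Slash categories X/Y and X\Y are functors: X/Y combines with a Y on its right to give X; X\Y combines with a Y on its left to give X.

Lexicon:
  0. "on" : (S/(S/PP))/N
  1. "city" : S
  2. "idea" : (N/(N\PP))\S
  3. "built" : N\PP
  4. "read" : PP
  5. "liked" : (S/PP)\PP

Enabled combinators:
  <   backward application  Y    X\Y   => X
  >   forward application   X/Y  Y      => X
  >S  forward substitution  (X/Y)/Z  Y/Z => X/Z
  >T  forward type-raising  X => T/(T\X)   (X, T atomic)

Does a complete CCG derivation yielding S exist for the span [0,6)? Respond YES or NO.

YES

[0,6] S   >
  [0,4] S/(S/PP)   >
    [0,1] "on" : (S/(S/PP))/N
    [1,4] N   >
      [1,3] N/(N\PP)   <
        [1,2] "city" : S
        [2,3] "idea" : (N/(N\PP))\S
      [3,4] "built" : N\PP
  [4,6] S/PP   <
    [4,5] "read" : PP
    [5,6] "liked" : (S/PP)\PP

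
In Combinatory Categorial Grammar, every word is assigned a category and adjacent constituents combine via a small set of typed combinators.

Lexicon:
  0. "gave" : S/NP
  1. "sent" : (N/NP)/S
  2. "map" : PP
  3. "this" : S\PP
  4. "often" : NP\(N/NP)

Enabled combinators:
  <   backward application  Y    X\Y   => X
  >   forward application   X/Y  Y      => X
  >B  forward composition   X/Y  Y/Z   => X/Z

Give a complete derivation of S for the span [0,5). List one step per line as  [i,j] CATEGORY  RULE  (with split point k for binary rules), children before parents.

[0,5] S   >
  [0,1] "gave" : S/NP
  [1,5] NP   <
    [1,4] N/NP   >
      [1,2] "sent" : (N/NP)/S
      [2,4] S   <
        [2,3] "map" : PP
        [3,4] "this" : S\PP
    [4,5] "often" : NP\(N/NP)

[0,1] S/NP  lex  "gave"
[1,2] (N/NP)/S  lex  "sent"
[2,3] PP  lex  "map"
[3,4] S\PP  lex  "this"
[2,4] S  <  k=3
[1,4] N/NP  >  k=2
[4,5] NP\(N/NP)  lex  "often"
[1,5] NP  <  k=4
[0,5] S  >  k=1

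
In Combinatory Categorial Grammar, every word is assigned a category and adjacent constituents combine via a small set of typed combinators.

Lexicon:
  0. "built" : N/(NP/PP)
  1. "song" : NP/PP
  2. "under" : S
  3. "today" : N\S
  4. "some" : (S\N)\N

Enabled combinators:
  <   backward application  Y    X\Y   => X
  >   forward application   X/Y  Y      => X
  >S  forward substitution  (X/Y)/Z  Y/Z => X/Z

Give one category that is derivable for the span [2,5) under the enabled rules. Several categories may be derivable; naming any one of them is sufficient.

S\N

[0,5] S   <
  [0,2] N   >
    [0,1] "built" : N/(NP/PP)
    [1,2] "song" : NP/PP
  [2,5] S\N   <
    [2,4] N   <
      [2,3] "under" : S
      [3,4] "today" : N\S
    [4,5] "some" : (S\N)\N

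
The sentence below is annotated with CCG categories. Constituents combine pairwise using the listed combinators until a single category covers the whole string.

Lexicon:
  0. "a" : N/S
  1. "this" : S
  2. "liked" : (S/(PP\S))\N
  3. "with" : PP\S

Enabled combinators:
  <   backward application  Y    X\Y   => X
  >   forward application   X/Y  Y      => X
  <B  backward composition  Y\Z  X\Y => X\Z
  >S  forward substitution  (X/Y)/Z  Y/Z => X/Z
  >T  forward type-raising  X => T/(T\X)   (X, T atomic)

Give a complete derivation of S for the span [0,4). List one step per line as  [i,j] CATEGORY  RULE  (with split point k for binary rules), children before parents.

[0,1] N/S  lex  "a"
[1,2] S  lex  "this"
[0,2] N  >  k=1
[2,3] (S/(PP\S))\N  lex  "liked"
[0,3] S/(PP\S)  <  k=2
[3,4] PP\S  lex  "with"
[0,4] S  >  k=3

[0,4] S   >
  [0,3] S/(PP\S)   <
    [0,2] N   >
      [0,1] "a" : N/S
      [1,2] "this" : S
    [2,3] "liked" : (S/(PP\S))\N
  [3,4] "with" : PP\S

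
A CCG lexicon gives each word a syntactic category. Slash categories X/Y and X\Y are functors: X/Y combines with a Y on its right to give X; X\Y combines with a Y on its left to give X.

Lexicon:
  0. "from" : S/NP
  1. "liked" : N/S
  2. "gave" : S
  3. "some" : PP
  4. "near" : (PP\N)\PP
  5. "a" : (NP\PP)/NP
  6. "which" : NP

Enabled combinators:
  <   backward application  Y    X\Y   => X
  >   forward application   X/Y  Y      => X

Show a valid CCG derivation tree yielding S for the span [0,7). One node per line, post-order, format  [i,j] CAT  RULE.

[0,1] S/NP  lex  "from"
[1,2] N/S  lex  "liked"
[2,3] S  lex  "gave"
[1,3] N  >  k=2
[3,4] PP  lex  "some"
[4,5] (PP\N)\PP  lex  "near"
[3,5] PP\N  <  k=4
[1,5] PP  <  k=3
[5,6] (NP\PP)/NP  lex  "a"
[6,7] NP  lex  "which"
[5,7] NP\PP  >  k=6
[1,7] NP  <  k=5
[0,7] S  >  k=1

[0,7] S   >
  [0,1] "from" : S/NP
  [1,7] NP   <
    [1,5] PP   <
      [1,3] N   >
        [1,2] "liked" : N/S
        [2,3] "gave" : S
      [3,5] PP\N   <
        [3,4] "some" : PP
        [4,5] "near" : (PP\N)\PP
    [5,7] NP\PP   >
      [5,6] "a" : (NP\PP)/NP
      [6,7] "which" : NP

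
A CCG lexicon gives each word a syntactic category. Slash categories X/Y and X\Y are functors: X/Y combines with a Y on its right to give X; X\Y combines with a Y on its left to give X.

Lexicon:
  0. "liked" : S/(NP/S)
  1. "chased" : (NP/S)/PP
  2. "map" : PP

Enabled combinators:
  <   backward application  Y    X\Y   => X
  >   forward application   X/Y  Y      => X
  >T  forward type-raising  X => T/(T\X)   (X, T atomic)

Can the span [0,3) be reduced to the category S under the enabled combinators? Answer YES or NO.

[0,3] S   >
  [0,1] "liked" : S/(NP/S)
  [1,3] NP/S   >
    [1,2] "chased" : (NP/S)/PP
    [2,3] "map" : PP

YES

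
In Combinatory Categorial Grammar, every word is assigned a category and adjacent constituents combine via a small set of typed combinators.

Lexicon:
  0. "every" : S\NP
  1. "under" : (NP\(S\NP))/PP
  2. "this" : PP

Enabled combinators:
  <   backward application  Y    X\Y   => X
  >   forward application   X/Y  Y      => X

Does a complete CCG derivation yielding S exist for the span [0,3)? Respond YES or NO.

S\NP (NP\(S\NP))/PP PP
CKY chart[0,3] = {NP}; S ∉ chart

NO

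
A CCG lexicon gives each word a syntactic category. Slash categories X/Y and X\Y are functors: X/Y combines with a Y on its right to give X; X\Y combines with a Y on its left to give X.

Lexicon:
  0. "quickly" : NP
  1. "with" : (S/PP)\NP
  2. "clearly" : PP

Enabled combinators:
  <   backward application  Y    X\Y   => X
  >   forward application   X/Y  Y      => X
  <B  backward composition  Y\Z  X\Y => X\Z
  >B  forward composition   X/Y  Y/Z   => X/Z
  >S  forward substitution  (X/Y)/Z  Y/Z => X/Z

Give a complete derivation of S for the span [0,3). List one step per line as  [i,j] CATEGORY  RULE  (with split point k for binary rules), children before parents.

[0,1] NP  lex  "quickly"
[1,2] (S/PP)\NP  lex  "with"
[0,2] S/PP  <  k=1
[2,3] PP  lex  "clearly"
[0,3] S  >  k=2

[0,3] S   >
  [0,2] S/PP   <
    [0,1] "quickly" : NP
    [1,2] "with" : (S/PP)\NP
  [2,3] "clearly" : PP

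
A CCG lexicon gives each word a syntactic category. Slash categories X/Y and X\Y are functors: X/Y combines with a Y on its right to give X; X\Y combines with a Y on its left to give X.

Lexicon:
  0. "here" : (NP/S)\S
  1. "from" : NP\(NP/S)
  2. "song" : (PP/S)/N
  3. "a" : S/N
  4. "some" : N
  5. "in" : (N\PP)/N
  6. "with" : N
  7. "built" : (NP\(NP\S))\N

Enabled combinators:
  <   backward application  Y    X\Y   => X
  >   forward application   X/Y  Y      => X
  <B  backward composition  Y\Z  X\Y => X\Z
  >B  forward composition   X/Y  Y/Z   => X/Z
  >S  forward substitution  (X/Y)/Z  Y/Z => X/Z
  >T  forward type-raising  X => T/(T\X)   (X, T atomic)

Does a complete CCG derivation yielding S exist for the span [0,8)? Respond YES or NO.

(NP/S)\S NP\(NP/S) (PP/S)/N S/N N (N\PP)/N N (NP\(NP\S))\N
CKY chart[0,8] = {N/(N\NP), NP, NP/(NP\NP), PP/(PP\NP), S/(S\NP)}; S ∉ chart

NO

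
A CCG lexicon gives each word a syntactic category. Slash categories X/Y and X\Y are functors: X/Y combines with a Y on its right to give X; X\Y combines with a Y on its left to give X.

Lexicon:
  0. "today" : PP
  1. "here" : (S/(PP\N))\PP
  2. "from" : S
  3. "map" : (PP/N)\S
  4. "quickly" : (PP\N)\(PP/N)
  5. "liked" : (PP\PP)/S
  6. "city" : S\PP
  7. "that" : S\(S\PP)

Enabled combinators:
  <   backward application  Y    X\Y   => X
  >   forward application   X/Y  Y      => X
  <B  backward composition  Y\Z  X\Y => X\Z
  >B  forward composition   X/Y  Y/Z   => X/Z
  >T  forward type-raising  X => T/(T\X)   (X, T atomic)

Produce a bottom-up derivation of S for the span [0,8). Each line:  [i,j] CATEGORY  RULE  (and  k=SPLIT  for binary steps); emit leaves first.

[0,8] S   >
  [0,2] S/(PP\N)   <
    [0,1] "today" : PP
    [1,2] "here" : (S/(PP\N))\PP
  [2,8] PP\N   <B
    [2,5] PP\N   <
      [2,4] PP/N   <
        [2,3] "from" : S
        [3,4] "map" : (PP/N)\S
      [4,5] "quickly" : (PP\N)\(PP/N)
    [5,8] PP\PP   >
      [5,6] "liked" : (PP\PP)/S
      [6,8] S   <
        [6,7] "city" : S\PP
        [7,8] "that" : S\(S\PP)

[0,1] PP  lex  "today"
[1,2] (S/(PP\N))\PP  lex  "here"
[0,2] S/(PP\N)  <  k=1
[2,3] S  lex  "from"
[3,4] (PP/N)\S  lex  "map"
[2,4] PP/N  <  k=3
[4,5] (PP\N)\(PP/N)  lex  "quickly"
[2,5] PP\N  <  k=4
[5,6] (PP\PP)/S  lex  "liked"
[6,7] S\PP  lex  "city"
[7,8] S\(S\PP)  lex  "that"
[6,8] S  <  k=7
[5,8] PP\PP  >  k=6
[2,8] PP\N  <B  k=5
[0,8] S  >  k=2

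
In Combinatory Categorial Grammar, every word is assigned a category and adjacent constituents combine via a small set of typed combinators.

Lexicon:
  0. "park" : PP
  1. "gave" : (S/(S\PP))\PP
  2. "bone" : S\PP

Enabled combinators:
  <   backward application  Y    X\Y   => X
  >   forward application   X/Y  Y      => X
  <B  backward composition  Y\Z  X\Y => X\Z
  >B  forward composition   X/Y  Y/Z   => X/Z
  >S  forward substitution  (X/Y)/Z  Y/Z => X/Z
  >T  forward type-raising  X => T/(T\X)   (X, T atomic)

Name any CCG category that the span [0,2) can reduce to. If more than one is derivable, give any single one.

[0,3] S   >
  [0,2] S/(S\PP)   <
    [0,1] "park" : PP
    [1,2] "gave" : (S/(S\PP))\PP
  [2,3] "bone" : S\PP

S/(S\PP)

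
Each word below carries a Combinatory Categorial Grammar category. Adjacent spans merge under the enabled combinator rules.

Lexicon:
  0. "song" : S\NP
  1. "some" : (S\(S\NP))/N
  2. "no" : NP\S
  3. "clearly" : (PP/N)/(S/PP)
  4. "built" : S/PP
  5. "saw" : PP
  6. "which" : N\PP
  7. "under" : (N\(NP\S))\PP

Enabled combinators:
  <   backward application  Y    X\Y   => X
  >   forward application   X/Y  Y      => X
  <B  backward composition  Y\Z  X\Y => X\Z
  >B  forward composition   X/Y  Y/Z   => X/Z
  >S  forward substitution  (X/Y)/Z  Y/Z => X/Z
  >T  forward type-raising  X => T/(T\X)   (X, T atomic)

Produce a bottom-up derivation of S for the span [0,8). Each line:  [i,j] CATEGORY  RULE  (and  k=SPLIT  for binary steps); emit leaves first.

[0,1] S\NP  lex  "song"
[1,2] (S\(S\NP))/N  lex  "some"
[2,3] NP\S  lex  "no"
[3,4] (PP/N)/(S/PP)  lex  "clearly"
[4,5] S/PP  lex  "built"
[3,5] PP/N  >  k=4
[5,6] PP  lex  "saw"
[5,6] N/(N\PP)  >T
[6,7] N\PP  lex  "which"
[5,7] N  >  k=6
[3,7] PP  >  k=5
[7,8] (N\(NP\S))\PP  lex  "under"
[3,8] N\(NP\S)  <  k=7
[2,8] N  <  k=3
[1,8] S\(S\NP)  >  k=2
[0,8] S  <  k=1

[0,8] S   <
  [0,1] "song" : S\NP
  [1,8] S\(S\NP)   >
    [1,2] "some" : (S\(S\NP))/N
    [2,8] N   <
      [2,3] "no" : NP\S
      [3,8] N\(NP\S)   <
        [3,7] PP   >
          [3,5] PP/N   >
            [3,4] "clearly" : (PP/N)/(S/PP)
            [4,5] "built" : S/PP
          [5,7] N   >
            [5,6] N/(N\PP)   >T
              [5,6] "saw" : PP
            [6,7] "which" : N\PP
        [7,8] "under" : (N\(NP\S))\PP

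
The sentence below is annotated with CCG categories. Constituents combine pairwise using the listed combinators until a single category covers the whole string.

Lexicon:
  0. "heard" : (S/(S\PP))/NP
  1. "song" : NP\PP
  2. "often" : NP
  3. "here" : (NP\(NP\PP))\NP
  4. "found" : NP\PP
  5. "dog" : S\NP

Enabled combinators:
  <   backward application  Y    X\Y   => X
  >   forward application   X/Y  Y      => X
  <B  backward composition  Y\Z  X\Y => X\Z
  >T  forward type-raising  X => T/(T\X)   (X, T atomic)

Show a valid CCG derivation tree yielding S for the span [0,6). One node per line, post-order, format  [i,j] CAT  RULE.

[0,6] S   >
  [0,4] S/(S\PP)   >
    [0,1] "heard" : (S/(S\PP))/NP
    [1,4] NP   <
      [1,2] "song" : NP\PP
      [2,4] NP\(NP\PP)   <
        [2,3] "often" : NP
        [3,4] "here" : (NP\(NP\PP))\NP
  [4,6] S\PP   <B
    [4,5] "found" : NP\PP
    [5,6] "dog" : S\NP

[0,1] (S/(S\PP))/NP  lex  "heard"
[1,2] NP\PP  lex  "song"
[2,3] NP  lex  "often"
[3,4] (NP\(NP\PP))\NP  lex  "here"
[2,4] NP\(NP\PP)  <  k=3
[1,4] NP  <  k=2
[0,4] S/(S\PP)  >  k=1
[4,5] NP\PP  lex  "found"
[5,6] S\NP  lex  "dog"
[4,6] S\PP  <B  k=5
[0,6] S  >  k=4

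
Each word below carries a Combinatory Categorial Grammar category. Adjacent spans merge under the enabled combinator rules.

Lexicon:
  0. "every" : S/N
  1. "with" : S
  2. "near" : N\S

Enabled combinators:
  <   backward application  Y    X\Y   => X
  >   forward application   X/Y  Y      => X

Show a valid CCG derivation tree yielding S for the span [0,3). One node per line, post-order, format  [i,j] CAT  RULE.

[0,3] S   >
  [0,1] "every" : S/N
  [1,3] N   <
    [1,2] "with" : S
    [2,3] "near" : N\S

[0,1] S/N  lex  "every"
[1,2] S  lex  "with"
[2,3] N\S  lex  "near"
[1,3] N  <  k=2
[0,3] S  >  k=1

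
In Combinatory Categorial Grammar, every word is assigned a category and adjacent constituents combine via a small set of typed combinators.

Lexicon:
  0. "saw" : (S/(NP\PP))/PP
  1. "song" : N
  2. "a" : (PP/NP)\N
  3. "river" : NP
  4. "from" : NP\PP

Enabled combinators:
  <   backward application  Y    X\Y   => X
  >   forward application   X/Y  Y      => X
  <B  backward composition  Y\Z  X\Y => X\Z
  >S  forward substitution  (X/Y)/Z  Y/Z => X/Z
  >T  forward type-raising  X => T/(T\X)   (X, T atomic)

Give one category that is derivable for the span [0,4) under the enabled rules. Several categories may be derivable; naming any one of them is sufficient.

S/(NP\PP)

[0,5] S   >
  [0,4] S/(NP\PP)   >
    [0,1] "saw" : (S/(NP\PP))/PP
    [1,4] PP   >
      [1,3] PP/NP   <
        [1,2] "song" : N
        [2,3] "a" : (PP/NP)\N
      [3,4] "river" : NP
  [4,5] "from" : NP\PP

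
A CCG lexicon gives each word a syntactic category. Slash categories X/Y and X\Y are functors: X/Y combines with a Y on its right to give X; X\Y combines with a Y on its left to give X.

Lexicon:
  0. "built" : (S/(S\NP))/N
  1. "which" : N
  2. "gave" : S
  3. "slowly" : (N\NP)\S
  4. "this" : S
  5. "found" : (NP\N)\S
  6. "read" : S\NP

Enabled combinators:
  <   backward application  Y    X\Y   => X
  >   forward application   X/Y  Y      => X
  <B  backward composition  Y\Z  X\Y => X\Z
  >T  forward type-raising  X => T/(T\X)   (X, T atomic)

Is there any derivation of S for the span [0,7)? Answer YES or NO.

[0,7] S   >
  [0,2] S/(S\NP)   >
    [0,1] "built" : (S/(S\NP))/N
    [1,2] "which" : N
  [2,7] S\NP   <B
    [2,4] N\NP   <
      [2,3] "gave" : S
      [3,4] "slowly" : (N\NP)\S
    [4,7] S\N   <B
      [4,6] NP\N   <
        [4,5] "this" : S
        [5,6] "found" : (NP\N)\S
      [6,7] "read" : S\NP

YES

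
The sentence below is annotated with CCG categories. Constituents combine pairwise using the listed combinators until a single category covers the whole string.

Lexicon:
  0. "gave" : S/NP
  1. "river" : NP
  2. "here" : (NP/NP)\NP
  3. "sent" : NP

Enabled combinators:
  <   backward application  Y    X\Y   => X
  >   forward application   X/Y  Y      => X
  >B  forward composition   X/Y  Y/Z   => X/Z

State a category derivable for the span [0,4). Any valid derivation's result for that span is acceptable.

[0,4] S   >
  [0,3] S/NP   >B
    [0,1] "gave" : S/NP
    [1,3] NP/NP   <
      [1,2] "river" : NP
      [2,3] "here" : (NP/NP)\NP
  [3,4] "sent" : NP

S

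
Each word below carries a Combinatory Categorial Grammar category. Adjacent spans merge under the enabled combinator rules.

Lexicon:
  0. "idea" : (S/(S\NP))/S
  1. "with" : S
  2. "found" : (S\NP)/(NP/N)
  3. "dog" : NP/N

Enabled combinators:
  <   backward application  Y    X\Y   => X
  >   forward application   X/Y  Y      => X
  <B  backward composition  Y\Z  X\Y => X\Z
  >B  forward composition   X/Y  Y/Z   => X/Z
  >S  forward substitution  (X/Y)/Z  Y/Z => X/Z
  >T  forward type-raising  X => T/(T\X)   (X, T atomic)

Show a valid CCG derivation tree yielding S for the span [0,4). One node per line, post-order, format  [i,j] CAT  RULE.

[0,4] S   >
  [0,2] S/(S\NP)   >
    [0,1] "idea" : (S/(S\NP))/S
    [1,2] "with" : S
  [2,4] S\NP   >
    [2,3] "found" : (S\NP)/(NP/N)
    [3,4] "dog" : NP/N

[0,1] (S/(S\NP))/S  lex  "idea"
[1,2] S  lex  "with"
[0,2] S/(S\NP)  >  k=1
[2,3] (S\NP)/(NP/N)  lex  "found"
[3,4] NP/N  lex  "dog"
[2,4] S\NP  >  k=3
[0,4] S  >  k=2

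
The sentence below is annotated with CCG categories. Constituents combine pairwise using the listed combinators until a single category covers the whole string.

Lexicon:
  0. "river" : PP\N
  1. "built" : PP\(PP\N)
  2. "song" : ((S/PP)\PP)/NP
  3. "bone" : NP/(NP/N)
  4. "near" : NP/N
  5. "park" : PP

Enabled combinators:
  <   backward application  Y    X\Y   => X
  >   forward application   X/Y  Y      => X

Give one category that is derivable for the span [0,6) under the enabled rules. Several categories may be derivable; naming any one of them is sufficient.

S

[0,6] S   >
  [0,5] S/PP   <
    [0,2] PP   <
      [0,1] "river" : PP\N
      [1,2] "built" : PP\(PP\N)
    [2,5] (S/PP)\PP   >
      [2,3] "song" : ((S/PP)\PP)/NP
      [3,5] NP   >
        [3,4] "bone" : NP/(NP/N)
        [4,5] "near" : NP/N
  [5,6] "park" : PP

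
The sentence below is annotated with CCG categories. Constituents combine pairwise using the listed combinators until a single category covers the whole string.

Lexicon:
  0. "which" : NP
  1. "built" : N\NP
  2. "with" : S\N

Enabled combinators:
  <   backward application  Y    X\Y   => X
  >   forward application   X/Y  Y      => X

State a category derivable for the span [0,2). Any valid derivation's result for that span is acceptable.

[0,3] S   <
  [0,2] N   <
    [0,1] "which" : NP
    [1,2] "built" : N\NP
  [2,3] "with" : S\N

N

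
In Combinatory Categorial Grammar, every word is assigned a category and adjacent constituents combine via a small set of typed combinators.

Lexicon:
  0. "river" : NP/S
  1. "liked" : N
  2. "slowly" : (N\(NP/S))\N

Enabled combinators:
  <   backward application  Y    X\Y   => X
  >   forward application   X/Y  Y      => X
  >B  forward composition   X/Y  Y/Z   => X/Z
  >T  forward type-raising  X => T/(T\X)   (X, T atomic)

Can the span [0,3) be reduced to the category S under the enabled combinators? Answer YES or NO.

NO

NP/S N (N\(NP/S))\N
CKY chart[0,3] = {N, N/(N\N), NP/(NP\N), PP/(PP\N), S/(S\N)}; S ∉ chart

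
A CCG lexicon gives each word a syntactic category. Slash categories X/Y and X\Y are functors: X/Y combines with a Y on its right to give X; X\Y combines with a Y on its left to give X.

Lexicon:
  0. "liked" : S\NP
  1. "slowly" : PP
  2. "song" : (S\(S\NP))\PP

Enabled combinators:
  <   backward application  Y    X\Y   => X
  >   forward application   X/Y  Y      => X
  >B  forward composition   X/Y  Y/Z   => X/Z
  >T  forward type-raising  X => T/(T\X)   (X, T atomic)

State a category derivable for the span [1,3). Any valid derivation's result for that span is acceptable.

S\(S\NP)

[0,3] S   <
  [0,1] "liked" : S\NP
  [1,3] S\(S\NP)   <
    [1,2] "slowly" : PP
    [2,3] "song" : (S\(S\NP))\PP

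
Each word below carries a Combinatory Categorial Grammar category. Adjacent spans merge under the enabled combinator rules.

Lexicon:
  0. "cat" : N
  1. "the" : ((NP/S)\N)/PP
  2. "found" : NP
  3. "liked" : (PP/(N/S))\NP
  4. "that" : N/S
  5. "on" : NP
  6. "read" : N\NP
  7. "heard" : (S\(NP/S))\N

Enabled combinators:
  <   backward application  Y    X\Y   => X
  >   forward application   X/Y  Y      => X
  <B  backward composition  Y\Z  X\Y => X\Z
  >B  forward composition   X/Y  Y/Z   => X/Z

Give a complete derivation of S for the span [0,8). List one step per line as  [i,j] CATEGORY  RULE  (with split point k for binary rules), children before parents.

[0,8] S   <
  [0,5] NP/S   <
    [0,1] "cat" : N
    [1,5] (NP/S)\N   >
      [1,2] "the" : ((NP/S)\N)/PP
      [2,5] PP   >
        [2,4] PP/(N/S)   <
          [2,3] "found" : NP
          [3,4] "liked" : (PP/(N/S))\NP
        [4,5] "that" : N/S
  [5,8] S\(NP/S)   <
    [5,7] N   <
      [5,6] "on" : NP
      [6,7] "read" : N\NP
    [7,8] "heard" : (S\(NP/S))\N

[0,1] N  lex  "cat"
[1,2] ((NP/S)\N)/PP  lex  "the"
[2,3] NP  lex  "found"
[3,4] (PP/(N/S))\NP  lex  "liked"
[2,4] PP/(N/S)  <  k=3
[4,5] N/S  lex  "that"
[2,5] PP  >  k=4
[1,5] (NP/S)\N  >  k=2
[0,5] NP/S  <  k=1
[5,6] NP  lex  "on"
[6,7] N\NP  lex  "read"
[5,7] N  <  k=6
[7,8] (S\(NP/S))\N  lex  "heard"
[5,8] S\(NP/S)  <  k=7
[0,8] S  <  k=5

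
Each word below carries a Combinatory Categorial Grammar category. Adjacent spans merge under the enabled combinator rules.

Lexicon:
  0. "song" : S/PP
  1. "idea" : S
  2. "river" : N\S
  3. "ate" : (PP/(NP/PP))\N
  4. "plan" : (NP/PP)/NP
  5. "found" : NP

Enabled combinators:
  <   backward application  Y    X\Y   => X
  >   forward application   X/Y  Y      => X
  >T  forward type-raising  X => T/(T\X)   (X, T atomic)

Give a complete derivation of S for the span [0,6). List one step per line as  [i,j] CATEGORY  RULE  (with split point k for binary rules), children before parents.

[0,6] S   >
  [0,1] "song" : S/PP
  [1,6] PP   >
    [1,4] PP/(NP/PP)   <
      [1,3] N   <
        [1,2] "idea" : S
        [2,3] "river" : N\S
      [3,4] "ate" : (PP/(NP/PP))\N
    [4,6] NP/PP   >
      [4,5] "plan" : (NP/PP)/NP
      [5,6] "found" : NP

[0,1] S/PP  lex  "song"
[1,2] S  lex  "idea"
[2,3] N\S  lex  "river"
[1,3] N  <  k=2
[3,4] (PP/(NP/PP))\N  lex  "ate"
[1,4] PP/(NP/PP)  <  k=3
[4,5] (NP/PP)/NP  lex  "plan"
[5,6] NP  lex  "found"
[4,6] NP/PP  >  k=5
[1,6] PP  >  k=4
[0,6] S  >  k=1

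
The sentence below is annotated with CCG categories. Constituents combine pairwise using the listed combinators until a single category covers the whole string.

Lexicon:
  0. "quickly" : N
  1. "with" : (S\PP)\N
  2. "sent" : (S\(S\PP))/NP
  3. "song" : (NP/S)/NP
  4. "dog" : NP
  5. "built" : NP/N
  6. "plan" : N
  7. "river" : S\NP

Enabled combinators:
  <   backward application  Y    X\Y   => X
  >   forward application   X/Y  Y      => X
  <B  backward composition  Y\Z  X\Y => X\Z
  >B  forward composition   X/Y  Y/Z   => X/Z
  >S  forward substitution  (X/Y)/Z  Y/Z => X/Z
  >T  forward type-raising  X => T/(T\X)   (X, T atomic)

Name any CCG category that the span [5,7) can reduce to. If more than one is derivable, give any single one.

[0,8] S   <
  [0,2] S\PP   <
    [0,1] "quickly" : N
    [1,2] "with" : (S\PP)\N
  [2,8] S\(S\PP)   >
    [2,3] "sent" : (S\(S\PP))/NP
    [3,8] NP   >
      [3,5] NP/S   >
        [3,4] "song" : (NP/S)/NP
        [4,5] "dog" : NP
      [5,8] S   <
        [5,7] NP   >
          [5,6] "built" : NP/N
          [6,7] "plan" : N
        [7,8] "river" : S\NP

NP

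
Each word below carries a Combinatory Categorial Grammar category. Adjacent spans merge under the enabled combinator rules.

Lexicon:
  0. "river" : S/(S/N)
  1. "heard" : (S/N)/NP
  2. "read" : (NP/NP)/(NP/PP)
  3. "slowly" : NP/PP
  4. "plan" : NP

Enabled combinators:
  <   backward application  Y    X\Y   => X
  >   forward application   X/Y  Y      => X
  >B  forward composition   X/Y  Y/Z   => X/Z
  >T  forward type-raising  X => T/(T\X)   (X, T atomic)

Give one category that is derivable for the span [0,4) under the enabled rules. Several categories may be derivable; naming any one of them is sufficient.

S/NP

[0,5] S   >
  [0,4] S/NP   >B
    [0,2] S/NP   >B
      [0,1] "river" : S/(S/N)
      [1,2] "heard" : (S/N)/NP
    [2,4] NP/NP   >
      [2,3] "read" : (NP/NP)/(NP/PP)
      [3,4] "slowly" : NP/PP
  [4,5] "plan" : NP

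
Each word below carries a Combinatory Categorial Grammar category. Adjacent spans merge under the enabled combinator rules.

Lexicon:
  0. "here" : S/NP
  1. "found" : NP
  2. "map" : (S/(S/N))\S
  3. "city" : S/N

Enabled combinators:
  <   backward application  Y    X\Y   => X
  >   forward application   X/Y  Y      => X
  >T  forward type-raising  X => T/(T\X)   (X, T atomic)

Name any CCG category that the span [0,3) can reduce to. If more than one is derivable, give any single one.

S/(S/N)

[0,4] S   >
  [0,3] S/(S/N)   <
    [0,2] S   >
      [0,1] "here" : S/NP
      [1,2] "found" : NP
    [2,3] "map" : (S/(S/N))\S
  [3,4] "city" : S/N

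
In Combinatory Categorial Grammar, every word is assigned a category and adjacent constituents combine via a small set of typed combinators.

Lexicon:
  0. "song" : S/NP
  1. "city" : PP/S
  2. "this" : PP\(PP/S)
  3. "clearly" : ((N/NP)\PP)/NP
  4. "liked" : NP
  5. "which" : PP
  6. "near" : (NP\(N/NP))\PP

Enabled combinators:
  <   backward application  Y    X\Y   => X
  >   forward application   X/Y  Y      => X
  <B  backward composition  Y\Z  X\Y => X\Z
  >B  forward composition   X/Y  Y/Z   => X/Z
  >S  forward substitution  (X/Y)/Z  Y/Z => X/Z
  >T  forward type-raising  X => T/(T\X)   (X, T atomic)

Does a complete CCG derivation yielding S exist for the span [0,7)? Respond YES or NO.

[0,7] S   >
  [0,1] "song" : S/NP
  [1,7] NP   <
    [1,3] PP   <
      [1,2] "city" : PP/S
      [2,3] "this" : PP\(PP/S)
    [3,7] NP\PP   <B
      [3,5] (N/NP)\PP   >
        [3,4] "clearly" : ((N/NP)\PP)/NP
        [4,5] "liked" : NP
      [5,7] NP\(N/NP)   <
        [5,6] "which" : PP
        [6,7] "near" : (NP\(N/NP))\PP

YES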